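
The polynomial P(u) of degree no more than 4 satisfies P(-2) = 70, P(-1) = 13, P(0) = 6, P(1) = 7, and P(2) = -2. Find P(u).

P(u) = u^4 - 5u^3 + 3u^2 + 2u + 6

Using the Lagrange interpolation formula with nodes -2, -1, 0, 1, 2:
  L_0(u) = (u + 1)u(u - 1)(u - 2) / 24
  L_1(u) = (u + 2)u(u - 1)(u - 2) / -6
  L_2(u) = (u + 2)(u + 1)(u - 1)(u - 2) / 4
  L_3(u) = (u + 2)(u + 1)u(u - 2) / -6
  L_4(u) = (u + 2)(u + 1)u(u - 1) / 24
Then P(u) = 70·L_0(u) + 13·L_1(u) + 6·L_2(u) + 7·L_3(u) - 2·L_4(u).
Expanding and collecting terms gives P(u) = u^4 - 5u^3 + 3u^2 + 2u + 6.
Check: P(1) = 7. ✓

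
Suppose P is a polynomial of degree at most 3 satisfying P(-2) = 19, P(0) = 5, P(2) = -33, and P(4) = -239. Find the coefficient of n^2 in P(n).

-3

Write P(n) = an^3 + bn^2 + cn + d. Substituting each data point gives a linear system:
  -8a + 4b - 2c + d = 19
  d = 5
  8a + 4b + 2c + d = -33
  64a + 16b + 4c + d = -239
Solving the system yields a = -3, b = -3, c = -1, d = 5.
So P(n) = -3n^3 - 3n^2 - n + 5.
The coefficient of n^2 is -3.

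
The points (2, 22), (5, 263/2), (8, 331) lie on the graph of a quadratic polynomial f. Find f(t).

Using the Lagrange interpolation formula with nodes 2, 5, 8:
  L_0(t) = (t - 5)(t - 8) / 18
  L_1(t) = (t - 2)(t - 8) / -9
  L_2(t) = (t - 2)(t - 5) / 18
Then f(t) = 22·L_0(t) + 263/2·L_1(t) + 331·L_2(t).
Expanding and collecting terms gives f(t) = 5t^2 + (3/2)t - 1.
Check: f(5) = 263/2. ✓

f(t) = 5t^2 + (3/2)t - 1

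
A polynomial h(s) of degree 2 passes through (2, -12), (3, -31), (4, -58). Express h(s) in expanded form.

Using the Lagrange interpolation formula with nodes 2, 3, 4:
  L_0(s) = (s - 3)(s - 4) / 2
  L_1(s) = (s - 2)(s - 4) / -1
  L_2(s) = (s - 2)(s - 3) / 2
Then h(s) = -12·L_0(s) - 31·L_1(s) - 58·L_2(s).
Expanding and collecting terms gives h(s) = -4s^2 + s + 2.
Check: h(4) = -58. ✓

h(s) = -4s^2 + s + 2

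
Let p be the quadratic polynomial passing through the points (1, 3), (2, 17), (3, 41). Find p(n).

Write p(n) = an^2 + bn + c. Substituting each data point gives a linear system:
  a + b + c = 3
  4a + 2b + c = 17
  9a + 3b + c = 41
Solving the system yields a = 5, b = -1, c = -1.
So p(n) = 5n^2 - n - 1.
Check: p(3) = 41. ✓

p(n) = 5n^2 - n - 1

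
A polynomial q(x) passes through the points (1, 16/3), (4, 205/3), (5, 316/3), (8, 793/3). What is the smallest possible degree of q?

Divided differences on the nodes 1, 4, 5, 8:
  order 0: 16/3  205/3  316/3  793/3
  order 1: 21  37  53
  order 2: 4  4
  order 3: 0
The order-2 divided differences are all 4 (nonzero) and every higher order vanishes, so the data lies on a polynomial of degree exactly 2.

2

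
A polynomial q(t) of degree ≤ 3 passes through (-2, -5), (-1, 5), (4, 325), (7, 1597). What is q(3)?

Using the Lagrange interpolation formula with nodes -2, -1, 4, 7:
  L_0(t) = (t + 1)(t - 4)(t - 7) / -54
  L_1(t) = (t + 2)(t - 4)(t - 7) / 40
  L_2(t) = (t + 2)(t + 1)(t - 7) / -90
  L_3(t) = (t + 2)(t + 1)(t - 4) / 216
Then q(t) = -5·L_0(t) + 5·L_1(t) + 325·L_2(t) + 1597·L_3(t).
Expanding and collecting terms gives q(t) = 4t^3 + 5t^2 - 3t + 1.
Evaluating at t = 3: q(3) = 145.

145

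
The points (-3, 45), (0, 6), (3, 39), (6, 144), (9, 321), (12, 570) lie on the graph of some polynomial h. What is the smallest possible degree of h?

2

Forward differences of the values at n = -3, 0, 3, 6, 9, 12:
  h  : 45  6  39  144  321  570
  Δ  : -39  33  105  177  249
  Δ^2: 72  72  72  72
  Δ^3: 0  0  0
  Δ^4: 0  0
  Δ^5: 0
The second differences are constant (72) and nonzero, while all higher differences vanish, so the minimal degree is 2.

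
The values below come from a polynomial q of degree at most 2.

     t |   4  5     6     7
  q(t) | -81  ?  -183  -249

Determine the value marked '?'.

-127

The 3 known points determine the degree-2 polynomial uniquely.
Write q(t) = at^2 + bt + c. Substituting each data point gives a linear system:
  16a + 4b + c = -81
  36a + 6b + c = -183
  49a + 7b + c = -249
Solving the system yields a = -5, b = -1, c = 3.
So q(t) = -5t² - t + 3.
Then q(5) = -127.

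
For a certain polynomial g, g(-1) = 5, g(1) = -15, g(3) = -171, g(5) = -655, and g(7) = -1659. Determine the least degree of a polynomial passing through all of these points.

Forward differences of the values at u = -1, 1, 3, 5, 7:
  g  : 5  -15  -171  -655  -1659
  Δ  : -20  -156  -484  -1004
  Δ^2: -136  -328  -520
  Δ^3: -192  -192
  Δ^4: 0
The third differences are constant (-192) and nonzero, while all higher differences vanish, so the minimal degree is 3.

3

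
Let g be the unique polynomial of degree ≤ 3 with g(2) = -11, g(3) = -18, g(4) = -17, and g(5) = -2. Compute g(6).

Forward differences of the values at t = 2, 3, 4, 5:
  g  : -11  -18  -17  -2
  Δ  : -7  1  15
  Δ^2: 8  14
  Δ^3: 6
The third differences are constant, confirming degree 3.
Interpolating (Newton forward form) and evaluating at t = 6 gives g(6) = 33.

33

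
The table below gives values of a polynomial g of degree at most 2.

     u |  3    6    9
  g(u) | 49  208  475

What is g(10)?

588

Forward differences of the values at u = 3, 6, 9:
  g  : 49  208  475
  Δ  : 159  267
  Δ^2: 108
The second differences are constant, confirming degree 2.
Interpolating (Newton forward form) and evaluating at u = 10 gives g(10) = 588.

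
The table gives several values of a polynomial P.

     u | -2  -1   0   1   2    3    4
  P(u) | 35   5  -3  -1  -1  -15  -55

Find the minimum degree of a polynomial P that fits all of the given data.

3

Forward differences of the values at u = -2, -1, 0, 1, 2, 3, 4:
  P  : 35  5  -3  -1  -1  -15  -55
  Δ  : -30  -8  2  0  -14  -40
  Δ^2: 22  10  -2  -14  -26
  Δ^3: -12  -12  -12  -12
  Δ^4: 0  0  0
  Δ^5: 0  0
  Δ^6: 0
The third differences are constant (-12) and nonzero, while all higher differences vanish, so the minimal degree is 3.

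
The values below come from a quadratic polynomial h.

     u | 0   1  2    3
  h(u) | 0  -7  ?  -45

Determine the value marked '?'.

-22

On equispaced nodes a degree-2 polynomial has vanishing third forward difference, so
  - h(0) + 3·h(1) - 3·h(2) + h(3) = 0.
Substituting the known values and solving for h(2):
  -3·h(2) = 66
  h(2) = -22.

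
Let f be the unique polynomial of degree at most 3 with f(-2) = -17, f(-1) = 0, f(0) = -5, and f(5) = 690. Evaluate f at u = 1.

-2

Write f(u) = au^3 + bu^2 + cu + d. Substituting each data point gives a linear system:
  -8a + 4b - 2c + d = -17
  -a + b - c + d = 0
  d = -5
  125a + 25b + 5c + d = 690
Solving the system yields a = 5, b = 4, c = -6, d = -5.
So f(u) = 5u³ + 4u² - 6u - 5.
Then f(1) = -2.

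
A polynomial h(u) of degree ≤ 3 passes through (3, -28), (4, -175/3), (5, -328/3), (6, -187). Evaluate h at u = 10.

-2653/3

Forward differences of the values at u = 3, 4, 5, 6:
  h  : -28  -175/3  -328/3  -187
  Δ  : -91/3  -51  -233/3
  Δ^2: -62/3  -80/3
  Δ^3: -6
The third differences are constant, confirming degree 3.
Interpolating (Newton forward form) and evaluating at u = 10 gives h(10) = -2653/3.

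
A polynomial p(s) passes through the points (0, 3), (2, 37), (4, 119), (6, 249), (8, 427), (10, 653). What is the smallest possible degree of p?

2

Forward differences of the values at s = 0, 2, 4, 6, 8, 10:
  p  : 3  37  119  249  427  653
  Δ  : 34  82  130  178  226
  Δ^2: 48  48  48  48
  Δ^3: 0  0  0
  Δ^4: 0  0
  Δ^5: 0
The second differences are constant (48) and nonzero, while all higher differences vanish, so the minimal degree is 2.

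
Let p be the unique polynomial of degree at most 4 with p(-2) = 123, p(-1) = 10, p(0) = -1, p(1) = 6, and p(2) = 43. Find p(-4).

1471

Forward differences of the values at t = -2, -1, 0, 1, 2:
  p  : 123  10  -1  6  43
  Δ  : -113  -11  7  37
  Δ^2: 102  18  30
  Δ^3: -84  12
  Δ^4: 96
The fourth differences are constant, confirming degree 4.
Interpolating (Newton forward form) and evaluating at t = -4 gives p(-4) = 1471.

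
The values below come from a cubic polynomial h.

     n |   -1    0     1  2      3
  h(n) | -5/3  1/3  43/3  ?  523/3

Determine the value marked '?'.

On equispaced nodes a degree-3 polynomial has vanishing fourth forward difference, so
  h(-1) - 4·h(0) + 6·h(1) - 4·h(2) + h(3) = 0.
Substituting the known values and solving for h(2):
  -4·h(2) = -772/3
  h(2) = 193/3.

193/3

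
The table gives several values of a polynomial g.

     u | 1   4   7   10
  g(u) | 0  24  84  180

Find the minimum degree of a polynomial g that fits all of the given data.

2

Forward differences of the values at u = 1, 4, 7, 10:
  g  : 0  24  84  180
  Δ  : 24  60  96
  Δ^2: 36  36
  Δ^3: 0
The second differences are constant (36) and nonzero, while all higher differences vanish, so the minimal degree is 2.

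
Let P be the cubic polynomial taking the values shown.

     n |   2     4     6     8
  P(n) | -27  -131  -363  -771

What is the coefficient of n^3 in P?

Write P(n) = an^3 + bn^2 + cn + d. Substituting each data point gives a linear system:
  8a + 4b + 2c + d = -27
  64a + 16b + 4c + d = -131
  216a + 36b + 6c + d = -363
  512a + 64b + 8c + d = -771
Solving the system yields a = -1, b = -4, c = 0, d = -3.
So P(n) = -n³ - 4n² - 3.
The leading coefficient is -1.

-1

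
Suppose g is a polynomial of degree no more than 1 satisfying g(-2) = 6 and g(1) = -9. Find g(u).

Write g(u) = au + b. Substituting each data point gives a linear system:
  -2a + b = 6
  a + b = -9
Solving the system yields a = -5, b = -4.
So g(u) = -5u - 4.
Check: g(-2) = 6. ✓

g(u) = -5u - 4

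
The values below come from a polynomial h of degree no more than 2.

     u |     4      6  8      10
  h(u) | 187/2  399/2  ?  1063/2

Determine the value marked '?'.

The 3 known points determine the degree-2 polynomial uniquely.
Write h(u) = au^2 + bu + c. Substituting each data point gives a linear system:
  16a + 4b + c = 187/2
  36a + 6b + c = 399/2
  100a + 10b + c = 1063/2
Solving the system yields a = 5, b = 3, c = 3/2.
So h(u) = 5u^2 + 3u + 3/2.
Then h(8) = 691/2.

691/2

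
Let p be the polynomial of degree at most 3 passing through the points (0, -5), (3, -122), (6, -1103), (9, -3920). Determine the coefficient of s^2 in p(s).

6

Write p(s) = as^3 + bs^2 + cs + d. Substituting each data point gives a linear system:
  d = -5
  27a + 9b + 3c + d = -122
  216a + 36b + 6c + d = -1103
  729a + 81b + 9c + d = -3920
Solving the system yields a = -6, b = 6, c = -3, d = -5.
So p(s) = -6s^3 + 6s^2 - 3s - 5.
The coefficient of s^2 is 6.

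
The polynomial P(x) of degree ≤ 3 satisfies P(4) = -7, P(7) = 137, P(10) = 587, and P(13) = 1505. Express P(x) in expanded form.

Using the Lagrange interpolation formula with nodes 4, 7, 10, 13:
  L_0(x) = (x - 7)(x - 10)(x - 13) / -162
  L_1(x) = (x - 4)(x - 10)(x - 13) / 54
  L_2(x) = (x - 4)(x - 7)(x - 13) / -54
  L_3(x) = (x - 4)(x - 7)(x - 10) / 162
Then P(x) = -7·L_0(x) + 137·L_1(x) + 587·L_2(x) + 1505·L_3(x).
Expanding and collecting terms gives P(x) = x^3 - 4x^2 - x - 3.
Check: P(13) = 1505. ✓

P(x) = x^3 - 4x^2 - x - 3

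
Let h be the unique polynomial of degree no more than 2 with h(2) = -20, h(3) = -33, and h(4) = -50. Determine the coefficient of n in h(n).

Write h(n) = an^2 + bn + c. Substituting each data point gives a linear system:
  4a + 2b + c = -20
  9a + 3b + c = -33
  16a + 4b + c = -50
Solving the system yields a = -2, b = -3, c = -6.
So h(n) = -2n² - 3n - 6.
The coefficient of n is -3.

-3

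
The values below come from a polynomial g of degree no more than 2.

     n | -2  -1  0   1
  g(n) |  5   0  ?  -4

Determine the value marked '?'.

The 3 known points determine the degree-2 polynomial uniquely.
Write g(n) = an^2 + bn + c. Substituting each data point gives a linear system:
  4a - 2b + c = 5
  a - b + c = 0
  a + b + c = -4
Solving the system yields a = 1, b = -2, c = -3.
So g(n) = n^2 - 2n - 3.
Then g(0) = -3.

-3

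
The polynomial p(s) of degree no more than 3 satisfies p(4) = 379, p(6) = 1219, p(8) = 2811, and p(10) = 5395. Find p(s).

p(s) = 5s^3 + 4s^2 - 5

Write p(s) = as^3 + bs^2 + cs + d. Substituting each data point gives a linear system:
  64a + 16b + 4c + d = 379
  216a + 36b + 6c + d = 1219
  512a + 64b + 8c + d = 2811
  1000a + 100b + 10c + d = 5395
Solving the system yields a = 5, b = 4, c = 0, d = -5.
So p(s) = 5s³ + 4s² - 5.
Check: p(4) = 379. ✓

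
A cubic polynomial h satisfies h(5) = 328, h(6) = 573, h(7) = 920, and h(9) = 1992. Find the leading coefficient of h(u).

3

Write h(u) = au^3 + bu^2 + cu + d. Substituting each data point gives a linear system:
  125a + 25b + 5c + d = 328
  216a + 36b + 6c + d = 573
  343a + 49b + 7c + d = 920
  729a + 81b + 9c + d = 1992
Solving the system yields a = 3, b = -3, c = 5, d = 3.
So h(u) = 3u^3 - 3u^2 + 5u + 3.
The leading coefficient is 3.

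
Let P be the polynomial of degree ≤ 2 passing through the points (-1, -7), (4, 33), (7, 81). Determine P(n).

P(n) = n^2 + 5n - 3

Write P(n) = an^2 + bn + c. Substituting each data point gives a linear system:
  a - b + c = -7
  16a + 4b + c = 33
  49a + 7b + c = 81
Solving the system yields a = 1, b = 5, c = -3.
So P(n) = n^2 + 5n - 3.
Check: P(-1) = -7. ✓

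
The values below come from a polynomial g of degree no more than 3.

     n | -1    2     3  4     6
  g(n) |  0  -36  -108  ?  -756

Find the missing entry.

The 4 known points determine the degree-3 polynomial uniquely.
Write g(n) = an^3 + bn^2 + cn + d. Substituting each data point gives a linear system:
  -a + b - c + d = 0
  8a + 4b + 2c + d = -36
  27a + 9b + 3c + d = -108
  216a + 36b + 6c + d = -756
Solving the system yields a = -3, b = -3, c = 0, d = 0.
So g(n) = -3n^3 - 3n^2.
Then g(4) = -240.

-240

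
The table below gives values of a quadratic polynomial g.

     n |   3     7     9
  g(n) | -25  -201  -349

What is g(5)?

-93

Using the Lagrange interpolation formula with nodes 3, 7, 9:
  L_0(n) = (n - 7)(n - 9) / 24
  L_1(n) = (n - 3)(n - 9) / -8
  L_2(n) = (n - 3)(n - 7) / 12
Then g(n) = -25·L_0(n) - 201·L_1(n) - 349·L_2(n).
Expanding and collecting terms gives g(n) = -5n² + 6n + 2.
Evaluating at n = 5: g(5) = -93.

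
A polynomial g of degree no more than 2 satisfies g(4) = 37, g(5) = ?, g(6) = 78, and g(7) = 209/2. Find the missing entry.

The 3 known points determine the degree-2 polynomial uniquely.
Write g(n) = an^2 + bn + c. Substituting each data point gives a linear system:
  16a + 4b + c = 37
  36a + 6b + c = 78
  49a + 7b + c = 209/2
Solving the system yields a = 2, b = 1/2, c = 3.
So g(n) = 2n^2 + (1/2)n + 3.
Then g(5) = 111/2.

111/2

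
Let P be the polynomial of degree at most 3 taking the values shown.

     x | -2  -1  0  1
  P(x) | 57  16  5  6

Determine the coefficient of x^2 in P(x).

6

Write P(x) = ax^3 + bx^2 + cx + d. Substituting each data point gives a linear system:
  -8a + 4b - 2c + d = 57
  -a + b - c + d = 16
  d = 5
  a + b + c + d = 6
Solving the system yields a = -3, b = 6, c = -2, d = 5.
So P(x) = -3x^3 + 6x^2 - 2x + 5.
The coefficient of x^2 is 6.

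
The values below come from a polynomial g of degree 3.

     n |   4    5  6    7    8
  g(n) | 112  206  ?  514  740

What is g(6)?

On equispaced nodes a degree-3 polynomial has vanishing fourth forward difference, so
  g(4) - 4·g(5) + 6·g(6) - 4·g(7) + g(8) = 0.
Substituting the known values and solving for g(6):
  6·g(6) = 2028
  g(6) = 338.

338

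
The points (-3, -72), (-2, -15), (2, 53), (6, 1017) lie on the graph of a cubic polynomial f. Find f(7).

Write f(t) = at^3 + bt^2 + ct + d. Substituting each data point gives a linear system:
  -27a + 9b - 3c + d = -72
  -8a + 4b - 2c + d = -15
  8a + 4b + 2c + d = 53
  216a + 36b + 6c + d = 1017
Solving the system yields a = 4, b = 4, c = 1, d = 3.
So f(t) = 4t^3 + 4t^2 + t + 3.
Then f(7) = 1578.

1578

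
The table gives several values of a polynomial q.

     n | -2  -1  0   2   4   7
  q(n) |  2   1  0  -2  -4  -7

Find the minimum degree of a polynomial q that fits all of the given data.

1

Divided differences on the nodes -2, -1, 0, 2, 4, 7:
  order 0: 2  1  0  -2  -4  -7
  order 1: -1  -1  -1  -1  -1
  order 2: 0  0  0  0
  order 3: 0  0  0
  order 4: 0  0
  order 5: 0
The order-1 divided differences are all -1 (nonzero) and every higher order vanishes, so the data lies on a polynomial of degree exactly 1.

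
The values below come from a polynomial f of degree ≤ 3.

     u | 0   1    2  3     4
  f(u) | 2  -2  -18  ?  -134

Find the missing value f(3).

On equispaced nodes a degree-3 polynomial has vanishing fourth forward difference, so
  f(0) - 4·f(1) + 6·f(2) - 4·f(3) + f(4) = 0.
Substituting the known values and solving for f(3):
  -4·f(3) = 232
  f(3) = -58.

-58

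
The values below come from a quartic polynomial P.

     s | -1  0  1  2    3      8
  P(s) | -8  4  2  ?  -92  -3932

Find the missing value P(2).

The 5 known points determine the degree-4 polynomial uniquely.
Write P(s) = as^4 + bs^3 + cs^2 + ds + e. Substituting each data point gives a linear system:
  a - b + c - d + e = -8
  e = 4
  a + b + c + d + e = 2
  81a + 27b + 9c + 3d + e = -92
  4096a + 512b + 64c + 8d + e = -3932
Solving the system yields a = -1, b = 1, c = -6, d = 4, e = 4.
So P(s) = -s⁴ + s³ - 6s² + 4s + 4.
Then P(2) = -20.

-20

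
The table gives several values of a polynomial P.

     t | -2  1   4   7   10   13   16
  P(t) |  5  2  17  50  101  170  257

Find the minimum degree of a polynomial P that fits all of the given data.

Forward differences of the values at t = -2, 1, 4, 7, 10, 13, 16:
  P  : 5  2  17  50  101  170  257
  Δ  : -3  15  33  51  69  87
  Δ^2: 18  18  18  18  18
  Δ^3: 0  0  0  0
  Δ^4: 0  0  0
  Δ^5: 0  0
  Δ^6: 0
The second differences are constant (18) and nonzero, while all higher differences vanish, so the minimal degree is 2.

2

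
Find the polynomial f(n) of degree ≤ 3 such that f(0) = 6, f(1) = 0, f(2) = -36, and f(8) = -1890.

f(n) = -3n^3 - 6n^2 + 3n + 6

Write f(n) = an^3 + bn^2 + cn + d. Substituting each data point gives a linear system:
  d = 6
  a + b + c + d = 0
  8a + 4b + 2c + d = -36
  512a + 64b + 8c + d = -1890
Solving the system yields a = -3, b = -6, c = 3, d = 6.
So f(n) = -3n³ - 6n² + 3n + 6.
Check: f(2) = -36. ✓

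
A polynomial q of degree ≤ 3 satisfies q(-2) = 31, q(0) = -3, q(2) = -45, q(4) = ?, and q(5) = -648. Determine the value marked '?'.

The 4 known points determine the degree-3 polynomial uniquely.
Write q(u) = au^3 + bu^2 + cu + d. Substituting each data point gives a linear system:
  -8a + 4b - 2c + d = 31
  d = -3
  8a + 4b + 2c + d = -45
  125a + 25b + 5c + d = -648
Solving the system yields a = -5, b = -1, c = 1, d = -3.
So q(u) = -5u^3 - u^2 + u - 3.
Then q(4) = -335.

-335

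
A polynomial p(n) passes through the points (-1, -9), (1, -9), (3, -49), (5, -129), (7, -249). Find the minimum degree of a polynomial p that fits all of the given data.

2

Forward differences of the values at n = -1, 1, 3, 5, 7:
  p  : -9  -9  -49  -129  -249
  Δ  : 0  -40  -80  -120
  Δ^2: -40  -40  -40
  Δ^3: 0  0
  Δ^4: 0
The second differences are constant (-40) and nonzero, while all higher differences vanish, so the minimal degree is 2.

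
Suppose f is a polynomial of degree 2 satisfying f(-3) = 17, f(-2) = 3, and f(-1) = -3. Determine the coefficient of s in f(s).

6

Write f(s) = as^2 + bs + c. Substituting each data point gives a linear system:
  9a - 3b + c = 17
  4a - 2b + c = 3
  a - b + c = -3
Solving the system yields a = 4, b = 6, c = -1.
So f(s) = 4s² + 6s - 1.
The coefficient of s is 6.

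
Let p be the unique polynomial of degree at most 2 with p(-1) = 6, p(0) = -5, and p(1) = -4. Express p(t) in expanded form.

Write p(t) = at^2 + bt + c. Substituting each data point gives a linear system:
  a - b + c = 6
  c = -5
  a + b + c = -4
Solving the system yields a = 6, b = -5, c = -5.
So p(t) = 6t^2 - 5t - 5.
Check: p(-1) = 6. ✓

p(t) = 6t^2 - 5t - 5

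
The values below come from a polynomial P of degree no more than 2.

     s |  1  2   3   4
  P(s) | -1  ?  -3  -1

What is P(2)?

-3

On equispaced nodes a degree-2 polynomial has vanishing third forward difference, so
  - P(1) + 3·P(2) - 3·P(3) + P(4) = 0.
Substituting the known values and solving for P(2):
  3·P(2) = -9
  P(2) = -3.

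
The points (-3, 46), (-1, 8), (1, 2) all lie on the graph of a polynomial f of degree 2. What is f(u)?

Using the Lagrange interpolation formula with nodes -3, -1, 1:
  L_0(u) = (u + 1)(u - 1) / 8
  L_1(u) = (u + 3)(u - 1) / -4
  L_2(u) = (u + 3)(u + 1) / 8
Then f(u) = 46·L_0(u) + 8·L_1(u) + 2·L_2(u).
Expanding and collecting terms gives f(u) = 4u^2 - 3u + 1.
Check: f(1) = 2. ✓

f(u) = 4u^2 - 3u + 1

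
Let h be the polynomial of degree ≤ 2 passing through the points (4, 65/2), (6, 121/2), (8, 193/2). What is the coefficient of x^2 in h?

Write h(x) = ax^2 + bx + c. Substituting each data point gives a linear system:
  16a + 4b + c = 65/2
  36a + 6b + c = 121/2
  64a + 8b + c = 193/2
Solving the system yields a = 1, b = 4, c = 1/2.
So h(x) = x^2 + 4x + 1/2.
The leading coefficient is 1.

1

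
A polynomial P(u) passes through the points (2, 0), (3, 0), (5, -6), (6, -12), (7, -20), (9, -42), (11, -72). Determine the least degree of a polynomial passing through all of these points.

2

Divided differences on the nodes 2, 3, 5, 6, 7, 9, 11:
  order 0: 0  0  -6  -12  -20  -42  -72
  order 1: 0  -3  -6  -8  -11  -15
  order 2: -1  -1  -1  -1  -1
  order 3: 0  0  0  0
  order 4: 0  0  0
  order 5: 0  0
  order 6: 0
The order-2 divided differences are all -1 (nonzero) and every higher order vanishes, so the data lies on a polynomial of degree exactly 2.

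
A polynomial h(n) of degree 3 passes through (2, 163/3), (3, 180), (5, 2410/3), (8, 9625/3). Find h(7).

6488/3

Using the Lagrange interpolation formula with nodes 2, 3, 5, 8:
  L_0(n) = (n - 3)(n - 5)(n - 8) / -18
  L_1(n) = (n - 2)(n - 5)(n - 8) / 10
  L_2(n) = (n - 2)(n - 3)(n - 8) / -18
  L_3(n) = (n - 2)(n - 3)(n - 5) / 90
Then h(n) = 163/3·L_0(n) + 180·L_1(n) + 2410/3·L_2(n) + 9625/3·L_3(n).
Expanding and collecting terms gives h(n) = 6n^3 + 2n^2 + (5/3)n - 5.
Evaluating at n = 7: h(7) = 6488/3.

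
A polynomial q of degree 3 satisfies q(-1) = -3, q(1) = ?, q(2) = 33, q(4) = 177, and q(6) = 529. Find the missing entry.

9

The 4 known points determine the degree-3 polynomial uniquely.
Write q(x) = ax^3 + bx^2 + cx + d. Substituting each data point gives a linear system:
  -a + b - c + d = -3
  8a + 4b + 2c + d = 33
  64a + 16b + 4c + d = 177
  216a + 36b + 6c + d = 529
Solving the system yields a = 2, b = 2, c = 4, d = 1.
So q(x) = 2x^3 + 2x^2 + 4x + 1.
Then q(1) = 9.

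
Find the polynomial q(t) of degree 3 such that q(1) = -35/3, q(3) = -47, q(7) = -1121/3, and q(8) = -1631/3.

q(t) = -t^3 + (1/3)t^2 - 6t - 5

Write q(t) = at^3 + bt^2 + ct + d. Substituting each data point gives a linear system:
  a + b + c + d = -35/3
  27a + 9b + 3c + d = -47
  343a + 49b + 7c + d = -1121/3
  512a + 64b + 8c + d = -1631/3
Solving the system yields a = -1, b = 1/3, c = -6, d = -5.
So q(t) = -t^3 + (1/3)t^2 - 6t - 5.
Check: q(7) = -1121/3. ✓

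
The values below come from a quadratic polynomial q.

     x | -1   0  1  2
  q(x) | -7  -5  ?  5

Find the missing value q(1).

-1

The 3 known points determine the degree-2 polynomial uniquely.
Write q(x) = ax^2 + bx + c. Substituting each data point gives a linear system:
  a - b + c = -7
  c = -5
  4a + 2b + c = 5
Solving the system yields a = 1, b = 3, c = -5.
So q(x) = x² + 3x - 5.
Then q(1) = -1.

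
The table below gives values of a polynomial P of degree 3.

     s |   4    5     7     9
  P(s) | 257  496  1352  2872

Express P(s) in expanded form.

Write P(s) = as^3 + bs^2 + cs + d. Substituting each data point gives a linear system:
  64a + 16b + 4c + d = 257
  125a + 25b + 5c + d = 496
  343a + 49b + 7c + d = 1352
  729a + 81b + 9c + d = 2872
Solving the system yields a = 4, b = -1, c = 4, d = 1.
So P(s) = 4s^3 - s^2 + 4s + 1.
Check: P(4) = 257. ✓

P(s) = 4s^3 - s^2 + 4s + 1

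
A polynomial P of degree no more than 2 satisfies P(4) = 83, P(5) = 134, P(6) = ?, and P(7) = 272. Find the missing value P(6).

197

On equispaced nodes a degree-2 polynomial has vanishing third forward difference, so
  - P(4) + 3·P(5) - 3·P(6) + P(7) = 0.
Substituting the known values and solving for P(6):
  -3·P(6) = -591
  P(6) = 197.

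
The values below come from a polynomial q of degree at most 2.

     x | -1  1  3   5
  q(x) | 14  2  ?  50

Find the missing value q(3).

The 3 known points determine the degree-2 polynomial uniquely.
Write q(x) = ax^2 + bx + c. Substituting each data point gives a linear system:
  a - b + c = 14
  a + b + c = 2
  25a + 5b + c = 50
Solving the system yields a = 3, b = -6, c = 5.
So q(x) = 3x² - 6x + 5.
Then q(3) = 14.

14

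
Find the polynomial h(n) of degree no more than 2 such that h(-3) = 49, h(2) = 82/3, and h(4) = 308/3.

Write h(n) = an^2 + bn + c. Substituting each data point gives a linear system:
  9a - 3b + c = 49
  4a + 2b + c = 82/3
  16a + 4b + c = 308/3
Solving the system yields a = 6, b = 5/3, c = 0.
So h(n) = 6n^2 + (5/3)n.
Check: h(-3) = 49. ✓

h(n) = 6n^2 + (5/3)n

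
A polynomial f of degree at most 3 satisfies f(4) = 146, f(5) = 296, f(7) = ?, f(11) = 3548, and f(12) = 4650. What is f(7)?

The 4 known points determine the degree-3 polynomial uniquely.
Write f(x) = ax^3 + bx^2 + cx + d. Substituting each data point gives a linear system:
  64a + 16b + 4c + d = 146
  125a + 25b + 5c + d = 296
  1331a + 121b + 11c + d = 3548
  1728a + 144b + 12c + d = 4650
Solving the system yields a = 3, b = -4, c = 3, d = 6.
So f(x) = 3x^3 - 4x^2 + 3x + 6.
Then f(7) = 860.

860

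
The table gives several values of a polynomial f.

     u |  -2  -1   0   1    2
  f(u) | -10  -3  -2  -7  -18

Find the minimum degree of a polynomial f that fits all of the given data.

Forward differences of the values at u = -2, -1, 0, 1, 2:
  f  : -10  -3  -2  -7  -18
  Δ  : 7  1  -5  -11
  Δ^2: -6  -6  -6
  Δ^3: 0  0
  Δ^4: 0
The second differences are constant (-6) and nonzero, while all higher differences vanish, so the minimal degree is 2.

2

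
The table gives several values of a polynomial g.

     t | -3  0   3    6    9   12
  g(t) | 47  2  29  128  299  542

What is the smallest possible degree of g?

2

Forward differences of the values at t = -3, 0, 3, 6, 9, 12:
  g  : 47  2  29  128  299  542
  Δ  : -45  27  99  171  243
  Δ^2: 72  72  72  72
  Δ^3: 0  0  0
  Δ^4: 0  0
  Δ^5: 0
The second differences are constant (72) and nonzero, while all higher differences vanish, so the minimal degree is 2.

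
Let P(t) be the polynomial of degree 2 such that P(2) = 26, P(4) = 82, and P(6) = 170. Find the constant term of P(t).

Write P(t) = at^2 + bt + c. Substituting each data point gives a linear system:
  4a + 2b + c = 26
  16a + 4b + c = 82
  36a + 6b + c = 170
Solving the system yields a = 4, b = 4, c = 2.
So P(t) = 4t^2 + 4t + 2.
The constant term is 2.

2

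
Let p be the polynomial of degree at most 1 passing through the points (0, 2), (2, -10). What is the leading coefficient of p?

-6

Write p(s) = as + b. Substituting each data point gives a linear system:
  b = 2
  2a + b = -10
Solving the system yields a = -6, b = 2.
So p(s) = -6s + 2.
The leading coefficient is -6.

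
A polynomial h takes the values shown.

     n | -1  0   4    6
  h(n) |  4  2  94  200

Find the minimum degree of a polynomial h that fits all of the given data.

2

Divided differences on the nodes -1, 0, 4, 6:
  order 0: 4  2  94  200
  order 1: -2  23  53
  order 2: 5  5
  order 3: 0
The order-2 divided differences are all 5 (nonzero) and every higher order vanishes, so the data lies on a polynomial of degree exactly 2.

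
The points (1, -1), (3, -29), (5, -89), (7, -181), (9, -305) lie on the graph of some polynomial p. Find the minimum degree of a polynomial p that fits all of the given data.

Forward differences of the values at u = 1, 3, 5, 7, 9:
  p  : -1  -29  -89  -181  -305
  Δ  : -28  -60  -92  -124
  Δ^2: -32  -32  -32
  Δ^3: 0  0
  Δ^4: 0
The second differences are constant (-32) and nonzero, while all higher differences vanish, so the minimal degree is 2.

2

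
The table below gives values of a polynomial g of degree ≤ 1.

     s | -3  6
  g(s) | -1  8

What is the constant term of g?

2

Write g(s) = as + b. Substituting each data point gives a linear system:
  -3a + b = -1
  6a + b = 8
Solving the system yields a = 1, b = 2.
So g(s) = s + 2.
The constant term is 2.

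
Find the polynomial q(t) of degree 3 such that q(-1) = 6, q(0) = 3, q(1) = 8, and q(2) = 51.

Write q(t) = at^3 + bt^2 + ct + d. Substituting each data point gives a linear system:
  -a + b - c + d = 6
  d = 3
  a + b + c + d = 8
  8a + 4b + 2c + d = 51
Solving the system yields a = 5, b = 4, c = -4, d = 3.
So q(t) = 5t³ + 4t² - 4t + 3.
Check: q(-1) = 6. ✓

q(t) = 5t^3 + 4t^2 - 4t + 3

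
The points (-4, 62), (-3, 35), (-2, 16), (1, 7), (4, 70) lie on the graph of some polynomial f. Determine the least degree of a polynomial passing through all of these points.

2

Divided differences on the nodes -4, -3, -2, 1, 4:
  order 0: 62  35  16  7  70
  order 1: -27  -19  -3  21
  order 2: 4  4  4
  order 3: 0  0
  order 4: 0
The order-2 divided differences are all 4 (nonzero) and every higher order vanishes, so the data lies on a polynomial of degree exactly 2.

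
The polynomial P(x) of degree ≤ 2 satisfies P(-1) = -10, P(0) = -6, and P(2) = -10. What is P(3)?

Using the Lagrange interpolation formula with nodes -1, 0, 2:
  L_0(x) = x(x - 2) / 3
  L_1(x) = (x + 1)(x - 2) / -2
  L_2(x) = (x + 1)x / 6
Then P(x) = -10·L_0(x) - 6·L_1(x) - 10·L_2(x).
Expanding and collecting terms gives P(x) = -2x² + 2x - 6.
Evaluating at x = 3: P(3) = -18.

-18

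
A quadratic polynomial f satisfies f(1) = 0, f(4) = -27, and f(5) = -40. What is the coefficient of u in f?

Write f(u) = au^2 + bu + c. Substituting each data point gives a linear system:
  a + b + c = 0
  16a + 4b + c = -27
  25a + 5b + c = -40
Solving the system yields a = -1, b = -4, c = 5.
So f(u) = -u² - 4u + 5.
The coefficient of u is -4.

-4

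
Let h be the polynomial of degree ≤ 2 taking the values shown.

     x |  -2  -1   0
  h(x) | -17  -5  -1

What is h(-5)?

Write h(x) = ax^2 + bx + c. Substituting each data point gives a linear system:
  4a - 2b + c = -17
  a - b + c = -5
  c = -1
Solving the system yields a = -4, b = 0, c = -1.
So h(x) = -4x^2 - 1.
Then h(-5) = -101.

-101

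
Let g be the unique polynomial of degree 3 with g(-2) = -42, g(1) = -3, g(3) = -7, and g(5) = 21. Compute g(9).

365

Write g(t) = at^3 + bt^2 + ct + d. Substituting each data point gives a linear system:
  -8a + 4b - 2c + d = -42
  a + b + c + d = -3
  27a + 9b + 3c + d = -7
  125a + 25b + 5c + d = 21
Solving the system yields a = 1, b = -5, c = 5, d = -4.
So g(t) = t^3 - 5t^2 + 5t - 4.
Then g(9) = 365.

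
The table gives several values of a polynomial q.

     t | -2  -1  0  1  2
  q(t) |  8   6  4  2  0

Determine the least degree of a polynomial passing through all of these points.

Forward differences of the values at t = -2, -1, 0, 1, 2:
  q  : 8  6  4  2  0
  Δ  : -2  -2  -2  -2
  Δ^2: 0  0  0
  Δ^3: 0  0
  Δ^4: 0
The first differences are constant (-2) and nonzero, while all higher differences vanish, so the minimal degree is 1.

1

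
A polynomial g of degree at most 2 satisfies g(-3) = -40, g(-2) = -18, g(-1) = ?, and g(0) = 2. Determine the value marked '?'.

The 3 known points determine the degree-2 polynomial uniquely.
Write g(s) = as^2 + bs + c. Substituting each data point gives a linear system:
  9a - 3b + c = -40
  4a - 2b + c = -18
  c = 2
Solving the system yields a = -4, b = 2, c = 2.
So g(s) = -4s² + 2s + 2.
Then g(-1) = -4.

-4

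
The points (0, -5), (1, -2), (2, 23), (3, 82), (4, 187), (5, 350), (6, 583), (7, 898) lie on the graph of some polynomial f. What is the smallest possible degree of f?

3

Forward differences of the values at u = 0, 1, 2, 3, 4, 5, 6, 7:
  f  : -5  -2  23  82  187  350  583  898
  Δ  : 3  25  59  105  163  233  315
  Δ^2: 22  34  46  58  70  82
  Δ^3: 12  12  12  12  12
  Δ^4: 0  0  0  0
  Δ^5: 0  0  0
  Δ^6: 0  0
  Δ^7: 0
The third differences are constant (12) and nonzero, while all higher differences vanish, so the minimal degree is 3.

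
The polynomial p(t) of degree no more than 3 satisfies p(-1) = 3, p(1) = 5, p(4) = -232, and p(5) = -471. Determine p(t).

p(t) = -4t^3 + 5t + 4

Using the Lagrange interpolation formula with nodes -1, 1, 4, 5:
  L_0(t) = (t - 1)(t - 4)(t - 5) / -60
  L_1(t) = (t + 1)(t - 4)(t - 5) / 24
  L_2(t) = (t + 1)(t - 1)(t - 5) / -15
  L_3(t) = (t + 1)(t - 1)(t - 4) / 24
Then p(t) = 3·L_0(t) + 5·L_1(t) - 232·L_2(t) - 471·L_3(t).
Expanding and collecting terms gives p(t) = -4t^3 + 5t + 4.
Check: p(4) = -232. ✓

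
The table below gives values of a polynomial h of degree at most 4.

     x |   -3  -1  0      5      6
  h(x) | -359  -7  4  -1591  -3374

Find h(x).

Using the Lagrange interpolation formula with nodes -3, -1, 0, 5, 6:
  L_0(x) = (x + 1)x(x - 5)(x - 6) / 432
  L_1(x) = (x + 3)x(x - 5)(x - 6) / -84
  L_2(x) = (x + 3)(x + 1)(x - 5)(x - 6) / 90
  L_3(x) = (x + 3)(x + 1)x(x - 6) / -240
  L_4(x) = (x + 3)(x + 1)x(x - 5) / 378
Then h(x) = -359·L_0(x) - 7·L_1(x) + 4·L_2(x) - 1591·L_3(x) - 3374·L_4(x).
Expanding and collecting terms gives h(x) = -3x^4 + 3x^3 - 4x^2 + x + 4.
Check: h(-1) = -7. ✓

h(x) = -3x^4 + 3x^3 - 4x^2 + x + 4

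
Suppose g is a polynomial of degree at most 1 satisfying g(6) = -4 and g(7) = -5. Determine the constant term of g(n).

2

Write g(n) = an + b. Substituting each data point gives a linear system:
  6a + b = -4
  7a + b = -5
Solving the system yields a = -1, b = 2.
So g(n) = -n + 2.
The constant term is 2.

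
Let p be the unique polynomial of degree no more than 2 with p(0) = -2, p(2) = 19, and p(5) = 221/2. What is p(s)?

Write p(s) = as^2 + bs + c. Substituting each data point gives a linear system:
  c = -2
  4a + 2b + c = 19
  25a + 5b + c = 221/2
Solving the system yields a = 4, b = 5/2, c = -2.
So p(s) = 4s² + (5/2)s - 2.
Check: p(0) = -2. ✓

p(s) = 4s^2 + (5/2)s - 2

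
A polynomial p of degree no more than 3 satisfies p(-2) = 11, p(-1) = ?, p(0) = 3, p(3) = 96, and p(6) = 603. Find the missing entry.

The 4 known points determine the degree-3 polynomial uniquely.
Write p(t) = at^3 + bt^2 + ct + d. Substituting each data point gives a linear system:
  -8a + 4b - 2c + d = 11
  d = 3
  27a + 9b + 3c + d = 96
  216a + 36b + 6c + d = 603
Solving the system yields a = 2, b = 5, c = -2, d = 3.
So p(t) = 2t³ + 5t² - 2t + 3.
Then p(-1) = 8.

8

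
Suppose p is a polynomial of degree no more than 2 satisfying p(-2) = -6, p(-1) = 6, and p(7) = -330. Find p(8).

-426

Using the Lagrange interpolation formula with nodes -2, -1, 7:
  L_0(s) = (s + 1)(s - 7) / 9
  L_1(s) = (s + 2)(s - 7) / -8
  L_2(s) = (s + 2)(s + 1) / 72
Then p(s) = -6·L_0(s) + 6·L_1(s) - 330·L_2(s).
Expanding and collecting terms gives p(s) = -6s^2 - 6s + 6.
Evaluating at s = 8: p(8) = -426.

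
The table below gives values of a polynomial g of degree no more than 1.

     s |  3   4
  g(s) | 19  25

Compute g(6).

Write g(s) = as + b. Substituting each data point gives a linear system:
  3a + b = 19
  4a + b = 25
Solving the system yields a = 6, b = 1.
So g(s) = 6s + 1.
Then g(6) = 37.

37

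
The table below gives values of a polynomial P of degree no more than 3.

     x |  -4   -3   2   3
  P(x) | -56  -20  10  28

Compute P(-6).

-206

Using the Lagrange interpolation formula with nodes -4, -3, 2, 3:
  L_0(x) = (x + 3)(x - 2)(x - 3) / -42
  L_1(x) = (x + 4)(x - 2)(x - 3) / 30
  L_2(x) = (x + 4)(x + 3)(x - 3) / -30
  L_3(x) = (x + 4)(x + 3)(x - 2) / 42
Then P(x) = -56·L_0(x) - 20·L_1(x) + 10·L_2(x) + 28·L_3(x).
Expanding and collecting terms gives P(x) = x³ - x + 4.
Evaluating at x = -6: P(-6) = -206.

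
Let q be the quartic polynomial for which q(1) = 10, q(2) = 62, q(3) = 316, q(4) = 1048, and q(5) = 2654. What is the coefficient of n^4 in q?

Write q(n) = an^4 + bn^3 + cn^2 + dn + e. Substituting each data point gives a linear system:
  a + b + c + d + e = 10
  16a + 8b + 4c + 2d + e = 62
  81a + 27b + 9c + 3d + e = 316
  256a + 64b + 16c + 4d + e = 1048
  625a + 125b + 25c + 5d + e = 2654
Solving the system yields a = 5, b = -4, c = 0, d = 5, e = 4.
So q(n) = 5n⁴ - 4n³ + 5n + 4.
The leading coefficient is 5.

5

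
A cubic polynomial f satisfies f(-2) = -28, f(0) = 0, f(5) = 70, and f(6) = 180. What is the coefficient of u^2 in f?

-6

Write f(u) = au^3 + bu^2 + cu + d. Substituting each data point gives a linear system:
  -8a + 4b - 2c + d = -28
  d = 0
  125a + 25b + 5c + d = 70
  216a + 36b + 6c + d = 180
Solving the system yields a = 2, b = -6, c = -6, d = 0.
So f(u) = 2u³ - 6u² - 6u.
The coefficient of u^2 is -6.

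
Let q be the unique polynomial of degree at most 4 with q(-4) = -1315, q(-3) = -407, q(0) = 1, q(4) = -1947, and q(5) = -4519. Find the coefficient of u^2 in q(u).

Write q(u) = au^4 + bu^3 + cu^2 + du + e. Substituting each data point gives a linear system:
  256a - 64b + 16c - 4d + e = -1315
  81a - 27b + 9c - 3d + e = -407
  e = 1
  256a + 64b + 16c + 4d + e = -1947
  625a + 125b + 25c + 5d + e = -4519
Solving the system yields a = -6, b = -5, c = -6, d = 1, e = 1.
So q(u) = -6u^4 - 5u^3 - 6u^2 + u + 1.
The coefficient of u^2 is -6.

-6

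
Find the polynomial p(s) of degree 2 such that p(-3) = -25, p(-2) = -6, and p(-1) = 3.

p(s) = -5s^2 - 6s + 2

Write p(s) = as^2 + bs + c. Substituting each data point gives a linear system:
  9a - 3b + c = -25
  4a - 2b + c = -6
  a - b + c = 3
Solving the system yields a = -5, b = -6, c = 2.
So p(s) = -5s^2 - 6s + 2.
Check: p(-3) = -25. ✓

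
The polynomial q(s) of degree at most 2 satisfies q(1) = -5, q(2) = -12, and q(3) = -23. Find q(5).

-57

Using the Lagrange interpolation formula with nodes 1, 2, 3:
  L_0(s) = (s - 2)(s - 3) / 2
  L_1(s) = (s - 1)(s - 3) / -1
  L_2(s) = (s - 1)(s - 2) / 2
Then q(s) = -5·L_0(s) - 12·L_1(s) - 23·L_2(s).
Expanding and collecting terms gives q(s) = -2s^2 - s - 2.
Evaluating at s = 5: q(5) = -57.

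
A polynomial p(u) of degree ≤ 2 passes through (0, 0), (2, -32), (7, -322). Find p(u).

p(u) = -6u^2 - 4u

Write p(u) = au^2 + bu + c. Substituting each data point gives a linear system:
  c = 0
  4a + 2b + c = -32
  49a + 7b + c = -322
Solving the system yields a = -6, b = -4, c = 0.
So p(u) = -6u^2 - 4u.
Check: p(0) = 0. ✓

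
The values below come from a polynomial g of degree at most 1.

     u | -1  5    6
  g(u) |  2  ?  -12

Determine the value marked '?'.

The 2 known points determine the degree-1 polynomial uniquely.
Write g(u) = au + b. Substituting each data point gives a linear system:
  -a + b = 2
  6a + b = -12
Solving the system yields a = -2, b = 0.
So g(u) = -2u.
Then g(5) = -10.

-10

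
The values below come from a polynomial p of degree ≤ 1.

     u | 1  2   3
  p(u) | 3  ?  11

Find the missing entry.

7

The 2 known points determine the degree-1 polynomial uniquely.
Write p(u) = au + b. Substituting each data point gives a linear system:
  a + b = 3
  3a + b = 11
Solving the system yields a = 4, b = -1.
So p(u) = 4u - 1.
Then p(2) = 7.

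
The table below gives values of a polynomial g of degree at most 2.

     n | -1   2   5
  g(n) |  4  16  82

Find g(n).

g(n) = 3n^2 + n + 2

Using the Lagrange interpolation formula with nodes -1, 2, 5:
  L_0(n) = (n - 2)(n - 5) / 18
  L_1(n) = (n + 1)(n - 5) / -9
  L_2(n) = (n + 1)(n - 2) / 18
Then g(n) = 4·L_0(n) + 16·L_1(n) + 82·L_2(n).
Expanding and collecting terms gives g(n) = 3n² + n + 2.
Check: g(5) = 82. ✓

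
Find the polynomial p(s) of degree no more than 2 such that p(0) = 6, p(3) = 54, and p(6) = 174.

p(s) = 4s^2 + 4s + 6

Write p(s) = as^2 + bs + c. Substituting each data point gives a linear system:
  c = 6
  9a + 3b + c = 54
  36a + 6b + c = 174
Solving the system yields a = 4, b = 4, c = 6.
So p(s) = 4s^2 + 4s + 6.
Check: p(3) = 54. ✓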